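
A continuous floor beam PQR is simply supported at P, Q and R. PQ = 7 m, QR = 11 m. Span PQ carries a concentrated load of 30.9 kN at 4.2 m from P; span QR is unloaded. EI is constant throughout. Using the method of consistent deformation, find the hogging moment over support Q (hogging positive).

Insert a hinge at Q; M_Q is the redundant, and each span becomes simply supported.
Discontinuity in slope at Q on the released structure — sum the simple-span end rotations:
  span PQ: point load 30.9 at a = 4.2: Pab(L + a)/(6LEI) = 96.9/EI
  relative rotation θ_0 = (96.9 + 0)/EI = 96.9/EI
A unit hogging moment at Q produces rotation L₁/(3EI) + L₂/(3EI) = 6/EI.
Compatibility: M_Q·(L₁+L₂)/(3EI) = θ_0, giving M_Q = 16.15 kN·m (hogging).

M_Q = 16.15 kN·m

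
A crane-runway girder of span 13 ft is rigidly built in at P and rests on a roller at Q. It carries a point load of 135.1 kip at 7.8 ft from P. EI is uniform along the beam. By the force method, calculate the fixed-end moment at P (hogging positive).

Release the roller at Q. Primary structure: cantilever fixed at P.
Downward deflection at the released point Q due to the loads:
  point load 135.1 at a = 7.8: Pa²(3L − a)/(6EI) = 42741/EI
Flexibility coefficient — unit upward force at Q: δ_{QQ} = L³/(3EI) = 732.3/EI.
The prop prevents deflection at Q: R_Q = δ_0/δ_{QQ} = 42741/732.3 = 58.36 kip.
Moment equilibrium about P: M_P = Σ(load moments about P) − R_Q·L = 1054 − 58.36×13 = 295.1 kip·ft.

M_P = 295.1 kip·ft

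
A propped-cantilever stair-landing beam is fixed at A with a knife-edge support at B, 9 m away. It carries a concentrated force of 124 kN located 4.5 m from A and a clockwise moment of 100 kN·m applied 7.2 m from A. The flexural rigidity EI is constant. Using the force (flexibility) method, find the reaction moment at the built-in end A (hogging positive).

M_A = 165.2 kN·m

Remove the prop at B; the released (primary) structure is a cantilever built in at A.
Downward deflection at the released point B due to the loads:
  point load 124 at a = 4.5: Pa²(3L − a)/(6EI) = 9416/EI
  clockwise couple 100 at a = 7.2: M₀a(2L − a)/(2EI) = 3888/EI
  δ_0 = 13304/EI
Tip deflection under a unit load at B: L³/(3EI) = 243/EI.
Compatibility at B: δ_0 − R_B·δ_{BB} = 0, so R_B = 13304/243 = 54.75 kN.
Moment equilibrium about A: M_A = Σ(load moments about A) − R_B·L = 658 − 54.75×9 = 165.2 kN·m.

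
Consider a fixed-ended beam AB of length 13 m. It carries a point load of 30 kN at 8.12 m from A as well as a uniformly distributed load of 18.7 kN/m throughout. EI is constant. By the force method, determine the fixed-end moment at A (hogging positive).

Release both end moments; the primary structure is a simply-supported span AB with redundants M_A and M_B.
Simple-span end rotations at A and B under the given loads:
  at A: point load 30 at a = 8.12: Pab(L + b)/(6LEI) = 272.5/EI
  at B: point load 30 at a = 8.12: Pab(L + a)/(6LEI) = 321.9/EI
  at A: UDL 18.7: wL³/(24EI) = 1712/EI
  at B: UDL 18.7: wL³/(24EI) = 1712/EI
  θ_A0 = 1984/EI,  θ_B0 = 2034/EI
Flexibility coefficients: a unit moment at one end gives L/(3EI) there and L/(6EI) at the far end, so f₁₁ = f₂₂ = 4.333/EI and f₁₂ = f₂₁ = 2.167/EI.
Compatibility — zero rotation at each built-in end:
  4.333 M_A + 2.167 M_B = 1984
  2.167 M_A + 4.333 M_B = 2034
Solving the pair gives M_A = 297.7 kN·m and M_B = 320.5 kN·m (hogging).

M_A = 297.7 kN·m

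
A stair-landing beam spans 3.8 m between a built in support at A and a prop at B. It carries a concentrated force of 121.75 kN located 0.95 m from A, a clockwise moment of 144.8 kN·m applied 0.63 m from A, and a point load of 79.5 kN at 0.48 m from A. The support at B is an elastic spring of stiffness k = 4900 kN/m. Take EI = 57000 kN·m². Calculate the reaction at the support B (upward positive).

R_B = 18.13 kN

Choose R_B as the redundant. The primary structure is the cantilever fixed at A.
Primary-structure tip deflection at B by superposition:
  point load 121.75 at a = 0.95: Pa²(3L − a)/(6EI) = 191.4/EI
  clockwise couple 144.8 at a = 0.63: M₀a(2L − a)/(2EI) = 317.9/EI
  point load 79.5 at a = 0.48: Pa²(3L − a)/(6EI) = 33.34/EI
  δ_0 = 542.6/EI
Flexibility coefficient — unit upward force at B: δ_{BB} = L³/(3EI) = 18.29/EI.
With EI = 57000 kN·m²: δ_0 = 0.00952 m and δ_{BB} = 0.000321 m/kN.
Compatibility — the spring shortens by R_B/k under the reaction it provides: δ_0 − R_B·δ_{BB} = R_B/k. With 1/k = 0.000204 m/kN, R_B = δ_0 / (δ_{BB} + 1/k) = 0.00952 / (0.000321 + 0.000204) = 18.13 kN.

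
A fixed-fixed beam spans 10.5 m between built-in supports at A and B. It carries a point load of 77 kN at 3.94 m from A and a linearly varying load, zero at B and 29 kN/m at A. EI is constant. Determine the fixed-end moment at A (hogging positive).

M_A = 278.3 kN·m

Release both end moments; the primary structure is a simply-supported span AB with redundants M_A and M_B.
End rotations of the released simple span under the applied load (×1/EI):
  at A: point load 77 at a = 3.94: Pab(L + b)/(6LEI) = 538.9/EI
  at B: point load 77 at a = 3.94: Pab(L + a)/(6LEI) = 456.2/EI
  at A: triangular load, peak 29: w₀L³/(45EI) = 746/EI
  at B: triangular load, peak 29: 7w₀L³/(360EI) = 652.8/EI
  θ_A0 = 1285/EI,  θ_B0 = 1109/EI
Flexibility coefficients: a unit moment at one end gives L/(3EI) there and L/(6EI) at the far end, so f₁₁ = f₂₂ = 3.5/EI and f₁₂ = f₂₁ = 1.75/EI.
Compatibility — zero rotation at each built-in end:
  3.5 M_A + 1.75 M_B = 1285
  1.75 M_A + 3.5 M_B = 1109
Solving the pair gives M_A = 278.3 kN·m and M_B = 177.7 kN·m (hogging).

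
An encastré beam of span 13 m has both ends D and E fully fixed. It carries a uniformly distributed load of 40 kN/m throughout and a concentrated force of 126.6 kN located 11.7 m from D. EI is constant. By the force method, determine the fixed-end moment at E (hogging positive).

M_E = 696.6 kN·m

Take the two fixed-end moments M_D, M_E as redundants; the released structure is the simple span DE.
End rotations of the released simple span under the applied load (×1/EI):
  at D: UDL 40: wL³/(24EI) = 3662/EI
  at E: UDL 40: wL³/(24EI) = 3662/EI
  at D: point load 126.6 at a = 11.7: Pab(L + b)/(6LEI) = 353/EI
  at E: point load 126.6 at a = 11.7: Pab(L + a)/(6LEI) = 609.8/EI
  θ_D0 = 4015/EI,  θ_E0 = 4271/EI
Flexibility coefficients: a unit moment at one end gives L/(3EI) there and L/(6EI) at the far end, so f₁₁ = f₂₂ = 4.333/EI and f₁₂ = f₂₁ = 2.167/EI.
Compatibility — zero rotation at each built-in end:
  4.333 M_D + 2.167 M_E = 4015
  2.167 M_D + 4.333 M_E = 4271
Solving the pair gives M_D = 578.1 kN·m and M_E = 696.6 kN·m (hogging).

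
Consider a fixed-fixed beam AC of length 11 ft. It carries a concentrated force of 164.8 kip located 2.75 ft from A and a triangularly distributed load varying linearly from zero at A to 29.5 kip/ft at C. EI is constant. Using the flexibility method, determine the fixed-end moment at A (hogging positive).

M_A = 373.9 kip·ft

Take the two fixed-end moments M_A, M_C as redundants; the released structure is the simple span AC.
On the primary (simply-supported) span, the end slopes from the loading are:
  at A: point load 164.8 at a = 2.75: Pab(L + b)/(6LEI) = 1091/EI
  at C: point load 164.8 at a = 2.75: Pab(L + a)/(6LEI) = 778.9/EI
  at A: triangular load, peak 29.5: 7w₀L³/(360EI) = 763.5/EI
  at C: triangular load, peak 29.5: w₀L³/(45EI) = 872.5/EI
  θ_A0 = 1854/EI,  θ_C0 = 1651/EI
Flexibility coefficients: a unit moment at one end gives L/(3EI) there and L/(6EI) at the far end, so f₁₁ = f₂₂ = 3.667/EI and f₁₂ = f₂₁ = 1.833/EI.
Compatibility — zero rotation at each built-in end:
  3.667 M_A + 1.833 M_C = 1854
  1.833 M_A + 3.667 M_C = 1651
Solving the pair gives M_A = 373.9 kip·ft and M_C = 263.4 kip·ft (hogging).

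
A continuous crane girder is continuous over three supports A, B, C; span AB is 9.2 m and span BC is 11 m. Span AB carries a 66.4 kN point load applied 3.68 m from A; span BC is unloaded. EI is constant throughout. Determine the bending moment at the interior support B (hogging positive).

M_B = 46.74 kN·m

Insert a hinge at B; M_B is the redundant, and each span becomes simply supported.
End slopes at the hinge B, treating each span as simply supported:
  span AB: point load 66.4 at a = 3.68: Pab(L + a)/(6LEI) = 314.7/EI
  relative rotation θ_0 = (314.7 + 0)/EI = 314.7/EI
A unit hogging moment at B produces rotation L₁/(3EI) + L₂/(3EI) = 6.733/EI.
Compatibility: M_B·(L₁+L₂)/(3EI) = θ_0, giving M_B = 46.74 kN·m (hogging).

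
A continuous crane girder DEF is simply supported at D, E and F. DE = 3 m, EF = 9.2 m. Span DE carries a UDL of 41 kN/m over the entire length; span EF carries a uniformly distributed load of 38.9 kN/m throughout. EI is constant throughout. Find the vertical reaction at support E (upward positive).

Take M_E as the redundant. Released structure: two simple spans DE and EF with a hinge at E.
End slopes at the hinge E, treating each span as simply supported:
  span DE: UDL 41: wL³/(24EI) = 46.12/EI
  span EF: UDL 38.9: wL³/(24EI) = 1262/EI
  relative rotation θ_0 = (46.12 + 1262)/EI = 1308/EI
A unit hogging moment at E produces rotation L₁/(3EI) + L₂/(3EI) = 4.067/EI.
Slope continuity at E: θ_0 = M_E·4.067/EI, so M_E = 1308/4.067 = 321.7 kN·m (hogging).
Span DE, ΣM about D with M_E applied at E: R_E^{DE}·3 = 184.5 + 321.7, so R_E^{DE} = 168.7 kN and R_D = 123 − 168.7 = -45.73 kN.
Span EF, ΣM about F: R_E^{EF}·9.2 = 1646 + 321.7, so R_E^{EF} = 213.9 kN and R_F = 357.9 − 213.9 = 144 kN.
R_E = 168.7 + 213.9 = 382.6 kN.

R_E = 382.6 kN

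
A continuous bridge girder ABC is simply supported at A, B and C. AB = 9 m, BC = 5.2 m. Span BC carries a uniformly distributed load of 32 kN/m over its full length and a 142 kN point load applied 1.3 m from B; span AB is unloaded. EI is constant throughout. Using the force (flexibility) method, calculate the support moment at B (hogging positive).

Insert a hinge at B; M_B is the redundant, and each span becomes simply supported.
End slopes at the hinge B, treating each span as simply supported:
  span BC: UDL 32: wL³/(24EI) = 187.5/EI
  span BC: point load 142 at a = 1.3: Pab(L + b)/(6LEI) = 210/EI
  relative rotation θ_0 = (0 + 397.5)/EI = 397.5/EI
A unit hogging moment at B produces rotation L₁/(3EI) + L₂/(3EI) = 4.733/EI.
Compatibility: M_B·(L₁+L₂)/(3EI) = θ_0, giving M_B = 83.97 kN·m (hogging).

M_B = 83.97 kN·m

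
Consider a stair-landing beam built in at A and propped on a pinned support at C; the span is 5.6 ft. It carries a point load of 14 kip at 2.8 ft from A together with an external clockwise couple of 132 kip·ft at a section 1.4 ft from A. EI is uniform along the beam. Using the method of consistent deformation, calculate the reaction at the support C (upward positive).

R_C = 19.84 kip

Take the reaction at C as the redundant and release it; the primary structure is a cantilever fixed at A.
Deflection at C on the released cantilever, summing each load's contribution:
  point load 14 at a = 2.8: Pa²(3L − a)/(6EI) = 256.1/EI
  clockwise couple 132 at a = 1.4: M₀a(2L − a)/(2EI) = 905.5/EI
  δ_0 = 1162/EI
Tip deflection under a unit load at C: L³/(3EI) = 58.54/EI.
Compatibility at C: δ_0 − R_C·δ_{CC} = 0, so R_C = 1162/58.54 = 19.84 kip.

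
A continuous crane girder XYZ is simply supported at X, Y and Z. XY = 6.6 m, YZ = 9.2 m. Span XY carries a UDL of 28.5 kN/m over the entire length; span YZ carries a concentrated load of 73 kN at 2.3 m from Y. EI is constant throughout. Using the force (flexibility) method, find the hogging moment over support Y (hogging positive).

M_Y = 129 kN·m

Insert a hinge at Y; M_Y is the redundant, and each span becomes simply supported.
Discontinuity in slope at Y on the released structure — sum the simple-span end rotations:
  span XY: UDL 28.5: wL³/(24EI) = 341.4/EI
  span YZ: point load 73 at a = 2.3: Pab(L + b)/(6LEI) = 337.9/EI
  relative rotation θ_0 = (341.4 + 337.9)/EI = 679.3/EI
A unit hogging moment at Y produces rotation L₁/(3EI) + L₂/(3EI) = 5.267/EI.
Slope continuity at Y: θ_0 = M_Y·5.267/EI, so M_Y = 679.3/5.267 = 129 kN·m (hogging).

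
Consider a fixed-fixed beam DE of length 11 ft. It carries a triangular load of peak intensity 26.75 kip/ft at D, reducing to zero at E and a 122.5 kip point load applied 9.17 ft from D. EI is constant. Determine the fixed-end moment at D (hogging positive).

Take the two fixed-end moments M_D, M_E as redundants; the released structure is the simple span DE.
End rotations of the released simple span under the applied load (×1/EI):
  at D: triangular load, peak 26.75: w₀L³/(45EI) = 791.2/EI
  at E: triangular load, peak 26.75: 7w₀L³/(360EI) = 692.3/EI
  at D: point load 122.5 at a = 9.17: Pab(L + b)/(6LEI) = 399.6/EI
  at E: point load 122.5 at a = 9.17: Pab(L + a)/(6LEI) = 628.2/EI
  θ_D0 = 1191/EI,  θ_E0 = 1321/EI
Flexibility coefficients: a unit moment at one end gives L/(3EI) there and L/(6EI) at the far end, so f₁₁ = f₂₂ = 3.667/EI and f₁₂ = f₂₁ = 1.833/EI.
Compatibility — zero rotation at each built-in end:
  3.667 M_D + 1.833 M_E = 1191
  1.833 M_D + 3.667 M_E = 1321
Solving the pair gives M_D = 192.9 kip·ft and M_E = 263.7 kip·ft (hogging).

M_D = 192.9 kip·ft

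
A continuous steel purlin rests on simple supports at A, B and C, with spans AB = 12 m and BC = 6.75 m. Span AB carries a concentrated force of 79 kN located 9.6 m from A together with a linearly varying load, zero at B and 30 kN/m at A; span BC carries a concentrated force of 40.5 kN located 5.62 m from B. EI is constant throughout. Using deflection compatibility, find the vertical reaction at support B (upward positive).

R_B = 189.4 kN

Insert a hinge at B; M_B is the redundant, and each span becomes simply supported.
Discontinuity in slope at B on the released structure — sum the simple-span end rotations:
  span AB: point load 79 at a = 9.6: Pab(L + a)/(6LEI) = 546/EI
  span AB: triangular load, peak 30: 7w₀L³/(360EI) = 1008/EI
  span BC: point load 40.5 at a = 5.62: Pab(L + b)/(6LEI) = 50.04/EI
  relative rotation θ_0 = (1554 + 50.04)/EI = 1604/EI
A unit hogging moment at B produces rotation L₁/(3EI) + L₂/(3EI) = 6.25/EI.
Slope continuity at B: θ_0 = M_B·6.25/EI, so M_B = 1604/6.25 = 256.7 kN·m (hogging).
Span AB, ΣM about A with M_B applied at B: R_B^{AB}·12 = 1478 + 256.7, so R_B^{AB} = 144.6 kN and R_A = 259 − 144.6 = 114.4 kN.
Span BC, ΣM about C: R_B^{BC}·6.75 = 45.77 + 256.7, so R_B^{BC} = 44.8 kN and R_C = 40.5 − 44.8 = -4.303 kN.
R_B = 144.6 + 44.8 = 189.4 kN.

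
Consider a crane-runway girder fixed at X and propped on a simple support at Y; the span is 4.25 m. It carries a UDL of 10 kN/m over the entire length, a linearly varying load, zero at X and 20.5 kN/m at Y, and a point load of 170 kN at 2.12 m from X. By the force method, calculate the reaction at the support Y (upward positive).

R_Y = 92.8 kN

Remove the prop at Y; the released (primary) structure is a cantilever built in at X.
Free-end deflection of the primary structure under the applied loading (downward +):
  UDL 10: wL⁴/(8EI) = 407.8/EI
  triangular load, peak 20.5 at the free end: 11w₀L⁴/(120EI) = 613.1/EI
  point load 170 at a = 2.12: Pa²(3L − a)/(6EI) = 1354/EI
  δ_0 = 2375/EI
Flexibility coefficient — unit upward force at Y: δ_{YY} = L³/(3EI) = 25.59/EI.
Compatibility at Y: δ_0 − R_Y·δ_{YY} = 0, so R_Y = 2375/25.59 = 92.8 kN.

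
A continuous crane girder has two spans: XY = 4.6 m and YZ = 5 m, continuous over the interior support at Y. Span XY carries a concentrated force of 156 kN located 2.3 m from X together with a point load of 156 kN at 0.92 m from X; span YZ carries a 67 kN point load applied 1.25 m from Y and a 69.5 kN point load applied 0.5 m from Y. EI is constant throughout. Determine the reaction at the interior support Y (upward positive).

Insert a hinge at Y; M_Y is the redundant, and each span becomes simply supported.
Rotations at Y on the released spans (each span's end-slope, ×1/EI):
  span XY: point load 156 at a = 2.3: Pab(L + a)/(6LEI) = 206.3/EI
  span XY: point load 156 at a = 0.92: Pab(L + a)/(6LEI) = 105.6/EI
  span YZ: point load 67 at a = 1.25: Pab(L + b)/(6LEI) = 91.6/EI
  span YZ: point load 69.5 at a = 0.5: Pab(L + b)/(6LEI) = 49.52/EI
  relative rotation θ_0 = (311.9 + 141.1)/EI = 453.1/EI
A unit hogging moment at Y produces rotation L₁/(3EI) + L₂/(3EI) = 3.2/EI.
Compatibility: M_Y·(L₁+L₂)/(3EI) = θ_0, giving M_Y = 141.6 kN·m (hogging).
Span XY, ΣM about X with M_Y applied at Y: R_Y^{XY}·4.6 = 502.3 + 141.6, so R_Y^{XY} = 140 kN and R_X = 312 − 140 = 172 kN.
Span YZ, ΣM about Z: R_Y^{YZ}·5 = 564 + 141.6, so R_Y^{YZ} = 141.1 kN and R_Z = 136.5 − 141.1 = -4.616 kN.
R_Y = 140 + 141.1 = 281.1 kN.

R_Y = 281.1 kN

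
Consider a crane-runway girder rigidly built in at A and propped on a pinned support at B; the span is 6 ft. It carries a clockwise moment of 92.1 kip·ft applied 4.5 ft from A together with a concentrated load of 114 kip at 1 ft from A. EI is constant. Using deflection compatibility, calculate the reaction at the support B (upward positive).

Remove the prop at B; the released (primary) structure is a cantilever built in at A.
Primary-structure tip deflection at B by superposition:
  clockwise couple 92.1 at a = 4.5: M₀a(2L − a)/(2EI) = 1554/EI
  point load 114 at a = 1: Pa²(3L − a)/(6EI) = 323/EI
  δ_0 = 1877/EI
Flexibility coefficient — unit upward force at B: δ_{BB} = L³/(3EI) = 72/EI.
Compatibility at B: δ_0 − R_B·δ_{BB} = 0, so R_B = 1877/72 = 26.07 kip.

R_B = 26.07 kip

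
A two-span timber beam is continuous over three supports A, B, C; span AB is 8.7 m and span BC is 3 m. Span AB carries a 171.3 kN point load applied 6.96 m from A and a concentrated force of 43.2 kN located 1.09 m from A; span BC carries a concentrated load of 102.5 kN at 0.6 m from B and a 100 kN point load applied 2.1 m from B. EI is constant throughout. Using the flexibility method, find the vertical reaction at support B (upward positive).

R_B = 343.5 kN

Take M_B as the redundant. Released structure: two simple spans AB and BC with a hinge at B.
End slopes at the hinge B, treating each span as simply supported:
  span AB: point load 171.3 at a = 6.96: Pab(L + a)/(6LEI) = 622.4/EI
  span AB: point load 43.2 at a = 1.09: Pab(L + a)/(6LEI) = 67.21/EI
  span BC: point load 102.5 at a = 0.6: Pab(L + b)/(6LEI) = 44.28/EI
  span BC: point load 100 at a = 2.1: Pab(L + b)/(6LEI) = 40.95/EI
  relative rotation θ_0 = (689.6 + 85.23)/EI = 774.8/EI
A unit hogging moment at B produces rotation L₁/(3EI) + L₂/(3EI) = 3.9/EI.
Compatibility: M_B·(L₁+L₂)/(3EI) = θ_0, giving M_B = 198.7 kN·m (hogging).
Span AB, ΣM about A with M_B applied at B: R_B^{AB}·8.7 = 1239 + 198.7, so R_B^{AB} = 165.3 kN and R_A = 214.5 − 165.3 = 49.21 kN.
Span BC, ΣM about C: R_B^{BC}·3 = 336 + 198.7, so R_B^{BC} = 178.2 kN and R_C = 202.5 − 178.2 = 24.28 kN.
R_B = 165.3 + 178.2 = 343.5 kN.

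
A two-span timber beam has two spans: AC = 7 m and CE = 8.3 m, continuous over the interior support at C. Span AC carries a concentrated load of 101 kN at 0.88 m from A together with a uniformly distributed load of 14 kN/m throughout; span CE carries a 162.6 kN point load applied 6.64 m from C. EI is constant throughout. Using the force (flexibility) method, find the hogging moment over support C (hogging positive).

Release continuity at C by inserting a hinge; the redundant is the internal moment M_C. The primary structure is two simply-supported spans AC and CE.
End slopes at the hinge C, treating each span as simply supported:
  span AC: point load 101 at a = 0.88: Pab(L + a)/(6LEI) = 102.1/EI
  span AC: UDL 14: wL³/(24EI) = 200.1/EI
  span CE: point load 162.6 at a = 6.64: Pab(L + b)/(6LEI) = 358.4/EI
  relative rotation θ_0 = (302.1 + 358.4)/EI = 660.6/EI
A unit hogging moment at C produces rotation L₁/(3EI) + L₂/(3EI) = 5.1/EI.
Compatibility: M_C·(L₁+L₂)/(3EI) = θ_0, giving M_C = 129.5 kN·m (hogging).

M_C = 129.5 kN·m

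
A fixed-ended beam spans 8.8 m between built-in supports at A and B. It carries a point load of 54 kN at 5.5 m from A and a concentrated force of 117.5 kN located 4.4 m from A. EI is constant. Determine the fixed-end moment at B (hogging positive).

M_B = 198.9 kN·m

Release both end moments; the primary structure is a simply-supported span AB with redundants M_A and M_B.
On the primary (simply-supported) span, the end slopes from the loading are:
  at A: point load 54 at a = 5.5: Pab(L + b)/(6LEI) = 224.6/EI
  at B: point load 54 at a = 5.5: Pab(L + a)/(6LEI) = 265.4/EI
  at A: point load 117.5 at a = 4.4: Pab(L + b)/(6LEI) = 568.7/EI
  at B: point load 117.5 at a = 4.4: Pab(L + a)/(6LEI) = 568.7/EI
  θ_A0 = 793.3/EI,  θ_B0 = 834.1/EI
Flexibility coefficients: a unit moment at one end gives L/(3EI) there and L/(6EI) at the far end, so f₁₁ = f₂₂ = 2.933/EI and f₁₂ = f₂₁ = 1.467/EI.
Compatibility — zero rotation at each built-in end:
  2.933 M_A + 1.467 M_B = 793.3
  1.467 M_A + 2.933 M_B = 834.1
Solving the pair gives M_A = 171 kN·m and M_B = 198.9 kN·m (hogging).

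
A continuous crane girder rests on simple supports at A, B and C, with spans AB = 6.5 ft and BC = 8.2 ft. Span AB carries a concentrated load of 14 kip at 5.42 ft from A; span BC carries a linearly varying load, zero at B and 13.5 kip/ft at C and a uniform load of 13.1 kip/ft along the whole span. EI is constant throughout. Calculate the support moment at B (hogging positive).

Release continuity at B by inserting a hinge; the redundant is the internal moment M_B. The primary structure is two simply-supported spans AB and BC.
Rotations at B on the released spans (each span's end-slope, ×1/EI):
  span AB: point load 14 at a = 5.42: Pab(L + a)/(6LEI) = 25.05/EI
  span BC: triangular load, peak 13.5: 7w₀L³/(360EI) = 144.7/EI
  span BC: UDL 13.1: wL³/(24EI) = 301/EI
  relative rotation θ_0 = (25.05 + 445.7)/EI = 470.7/EI
A unit hogging moment at B produces rotation L₁/(3EI) + L₂/(3EI) = 4.9/EI.
Slope continuity at B: θ_0 = M_B·4.9/EI, so M_B = 470.7/4.9 = 96.07 kip·ft (hogging).

M_B = 96.07 kip·ft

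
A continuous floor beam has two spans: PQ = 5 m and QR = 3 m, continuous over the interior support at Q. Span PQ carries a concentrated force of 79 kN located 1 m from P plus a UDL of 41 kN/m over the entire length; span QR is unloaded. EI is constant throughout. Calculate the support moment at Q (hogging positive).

Insert a hinge at Q; M_Q is the redundant, and each span becomes simply supported.
End slopes at the hinge Q, treating each span as simply supported:
  span PQ: point load 79 at a = 1: Pab(L + a)/(6LEI) = 63.2/EI
  span PQ: UDL 41: wL³/(24EI) = 213.5/EI
  relative rotation θ_0 = (276.7 + 0)/EI = 276.7/EI
A unit hogging moment at Q produces rotation L₁/(3EI) + L₂/(3EI) = 2.667/EI.
Slope continuity at Q: θ_0 = M_Q·2.667/EI, so M_Q = 276.7/2.667 = 103.8 kN·m (hogging).

M_Q = 103.8 kN·m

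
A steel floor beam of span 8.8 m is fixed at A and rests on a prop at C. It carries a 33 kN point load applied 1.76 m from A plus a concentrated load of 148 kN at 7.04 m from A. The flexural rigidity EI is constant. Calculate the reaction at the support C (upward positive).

R_C = 106 kN

Take the reaction at C as the redundant and release it; the primary structure is a cantilever fixed at A.
Deflection at C on the released cantilever, summing each load's contribution:
  point load 33 at a = 1.76: Pa²(3L − a)/(6EI) = 419.8/EI
  point load 148 at a = 7.04: Pa²(3L − a)/(6EI) = 23668/EI
  δ_0 = 24088/EI
Tip deflection under a unit load at C: L³/(3EI) = 227.2/EI.
Compatibility at C: δ_0 − R_C·δ_{CC} = 0, so R_C = 24088/227.2 = 106 kN.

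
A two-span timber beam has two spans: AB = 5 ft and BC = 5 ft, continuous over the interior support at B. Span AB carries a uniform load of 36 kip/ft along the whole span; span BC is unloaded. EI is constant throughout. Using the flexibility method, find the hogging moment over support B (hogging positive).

M_B = 56.25 kip·ft

Release continuity at B by inserting a hinge; the redundant is the internal moment M_B. The primary structure is two simply-supported spans AB and BC.
Rotations at B on the released spans (each span's end-slope, ×1/EI):
  span AB: UDL 36: wL³/(24EI) = 187.5/EI
  relative rotation θ_0 = (187.5 + 0)/EI = 187.5/EI
A unit hogging moment at B produces rotation L₁/(3EI) + L₂/(3EI) = 3.333/EI.
Compatibility: M_B·(L₁+L₂)/(3EI) = θ_0, giving M_B = 56.25 kip·ft (hogging).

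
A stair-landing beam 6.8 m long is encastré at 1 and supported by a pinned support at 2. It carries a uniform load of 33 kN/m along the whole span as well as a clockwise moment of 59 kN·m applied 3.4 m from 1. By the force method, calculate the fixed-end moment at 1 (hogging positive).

M_1 = 183.4 kN·m

Choose R_2 as the redundant. The primary structure is the cantilever fixed at 1.
Primary-structure tip deflection at 2 by superposition:
  UDL 33: wL⁴/(8EI) = 8820/EI
  clockwise couple 59 at a = 3.4: M₀a(2L − a)/(2EI) = 1023/EI
  δ_0 = 9843/EI
Flexibility coefficient — unit upward force at 2: δ_{22} = L³/(3EI) = 104.8/EI.
The prop prevents deflection at 2: R_2 = δ_0/δ_{22} = 9843/104.8 = 93.91 kN.
Moment equilibrium about 1: M_1 = Σ(load moments about 1) − R_2·L = 822 − 93.91×6.8 = 183.4 kN·m.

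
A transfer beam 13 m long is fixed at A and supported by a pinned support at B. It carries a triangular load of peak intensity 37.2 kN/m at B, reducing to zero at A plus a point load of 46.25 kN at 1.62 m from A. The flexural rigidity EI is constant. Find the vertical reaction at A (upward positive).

Take the reaction at B as the redundant and release it; the primary structure is a cantilever fixed at A.
Free-end deflection of the primary structure under the applied loading (downward +):
  triangular load, peak 37.2 at the free end: 11w₀L⁴/(120EI) = 97393/EI
  point load 46.25 at a = 1.62: Pa²(3L − a)/(6EI) = 756.2/EI
  δ_0 = 98149/EI
Tip deflection under a unit load at B: L³/(3EI) = 732.3/EI.
The prop prevents deflection at B: R_B = δ_0/δ_{BB} = 98149/732.3 = 134 kN.
Vertical equilibrium: R_A = ΣP − R_B = 288.1 − 134 = 154 kN.

R_A = 154 kN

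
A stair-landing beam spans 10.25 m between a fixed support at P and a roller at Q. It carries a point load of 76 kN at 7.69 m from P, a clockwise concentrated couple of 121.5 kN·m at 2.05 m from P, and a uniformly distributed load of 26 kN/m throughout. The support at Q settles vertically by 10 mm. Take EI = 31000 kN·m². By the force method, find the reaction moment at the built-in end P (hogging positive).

M_P = 497.4 kN·m

Choose R_Q as the redundant. The primary structure is the cantilever fixed at P.
Downward deflection at the released point Q due to the loads:
  point load 76 at a = 7.69: Pa²(3L − a)/(6EI) = 17273/EI
  clockwise couple 121.5 at a = 2.05: M₀a(2L − a)/(2EI) = 2298/EI
  UDL 26: wL⁴/(8EI) = 35874/EI
  δ_0 = 55445/EI
Flexibility coefficient — unit upward force at Q: δ_{QQ} = L³/(3EI) = 359/EI.
With EI = 31000 kN·m²: δ_0 = 1.7885 m and δ_{QQ} = 0.011579 m/kN.
Compatibility — the beam at Q must follow the support down by 0.01 m: δ_0 − R_Q·δ_{QQ} = 0.01, so R_Q = (1.7885 − 0.01)/0.011579 = 153.6 kN.
Moment equilibrium about P: M_P = Σ(load moments about P) − R_Q·L = 2072 − 153.6×10.25 = 497.4 kN·m.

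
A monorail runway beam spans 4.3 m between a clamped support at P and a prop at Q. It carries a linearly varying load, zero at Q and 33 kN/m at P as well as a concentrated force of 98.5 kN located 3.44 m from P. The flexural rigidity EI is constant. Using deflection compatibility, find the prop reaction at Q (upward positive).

Choose R_Q as the redundant. The primary structure is the cantilever fixed at P.
Downward deflection at the released point Q due to the loads:
  triangular load, peak 33 at the fixed end: w₀L⁴/(30EI) = 376.1/EI
  point load 98.5 at a = 3.44: Pa²(3L − a)/(6EI) = 1838/EI
  δ_0 = 2214/EI
Tip deflection under a unit load at Q: L³/(3EI) = 26.5/EI.
Compatibility at Q: δ_0 − R_Q·δ_{QQ} = 0, so R_Q = 2214/26.5 = 83.53 kN.

R_Q = 83.53 kN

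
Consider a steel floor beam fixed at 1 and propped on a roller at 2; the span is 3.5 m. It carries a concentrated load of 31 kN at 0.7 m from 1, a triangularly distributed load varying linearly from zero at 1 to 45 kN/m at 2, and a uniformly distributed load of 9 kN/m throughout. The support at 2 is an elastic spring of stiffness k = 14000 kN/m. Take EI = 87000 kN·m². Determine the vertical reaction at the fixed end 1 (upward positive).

Choose R_2 as the redundant. The primary structure is the cantilever fixed at 1.
Downward deflection at the released point 2 due to the loads:
  point load 31 at a = 0.7: Pa²(3L − a)/(6EI) = 24.81/EI
  triangular load, peak 45 at the free end: 11w₀L⁴/(120EI) = 619/EI
  UDL 9: wL⁴/(8EI) = 168.8/EI
  δ_0 = 812.6/EI
Tip deflection under a unit load at 2: L³/(3EI) = 14.29/EI.
With EI = 87000 kN·m²: δ_0 = 0.009341 m and δ_{22} = 0.000164 m/kN.
Compatibility — the spring shortens by R_2/k under the reaction it provides: δ_0 − R_2·δ_{22} = R_2/k. With 1/k = 0.000071 m/kN, R_2 = δ_0 / (δ_{22} + 1/k) = 0.009341 / (0.000164 + 0.000071) = 39.63 kN.
Vertical equilibrium: R_1 = ΣP − R_2 = 141.2 − 39.63 = 101.6 kN.

R_1 = 101.6 kN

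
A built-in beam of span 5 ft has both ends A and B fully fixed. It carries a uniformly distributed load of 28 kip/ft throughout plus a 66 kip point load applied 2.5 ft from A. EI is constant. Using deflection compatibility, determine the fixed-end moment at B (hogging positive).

M_B = 99.58 kip·ft

Release both end moments; the primary structure is a simply-supported span AB with redundants M_A and M_B.
Simple-span end rotations at A and B under the given loads:
  at A: UDL 28: wL³/(24EI) = 145.8/EI
  at B: UDL 28: wL³/(24EI) = 145.8/EI
  at A: point load 66 at a = 2.5: Pab(L + b)/(6LEI) = 103.1/EI
  at B: point load 66 at a = 2.5: Pab(L + a)/(6LEI) = 103.1/EI
  θ_A0 = 249/EI,  θ_B0 = 249/EI
Flexibility coefficients: a unit moment at one end gives L/(3EI) there and L/(6EI) at the far end, so f₁₁ = f₂₂ = 1.667/EI and f₁₂ = f₂₁ = 0.8333/EI.
Compatibility — zero rotation at each built-in end:
  1.667 M_A + 0.8333 M_B = 249
  0.8333 M_A + 1.667 M_B = 249
Solving the pair gives M_A = 99.58 kip·ft and M_B = 99.58 kip·ft (hogging).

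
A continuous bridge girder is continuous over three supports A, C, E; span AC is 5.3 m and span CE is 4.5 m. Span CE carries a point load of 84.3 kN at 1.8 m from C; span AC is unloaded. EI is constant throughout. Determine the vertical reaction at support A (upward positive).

Take M_C as the redundant. Released structure: two simple spans AC and CE with a hinge at C.
Discontinuity in slope at C on the released structure — sum the simple-span end rotations:
  span CE: point load 84.3 at a = 1.8: Pab(L + b)/(6LEI) = 109.3/EI
  relative rotation θ_0 = (0 + 109.3)/EI = 109.3/EI
A unit hogging moment at C produces rotation L₁/(3EI) + L₂/(3EI) = 3.267/EI.
Compatibility: M_C·(L₁+L₂)/(3EI) = θ_0, giving M_C = 33.44 kN·m (hogging).
Span AC, ΣM about A with M_C applied at C: R_C^{AC}·5.3 = 0 + 33.44, so R_C^{AC} = 6.31 kN and R_A = 0 − 6.31 = -6.31 kN.

R_A = -6.31 kN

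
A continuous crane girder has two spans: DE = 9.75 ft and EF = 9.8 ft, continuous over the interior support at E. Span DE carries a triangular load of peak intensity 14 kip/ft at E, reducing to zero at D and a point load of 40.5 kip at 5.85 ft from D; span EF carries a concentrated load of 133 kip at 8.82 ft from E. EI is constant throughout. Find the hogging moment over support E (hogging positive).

M_E = 114.4 kip·ft

Release continuity at E by inserting a hinge; the redundant is the internal moment M_E. The primary structure is two simply-supported spans DE and EF.
Discontinuity in slope at E on the released structure — sum the simple-span end rotations:
  span DE: triangular load, peak 14: w₀L³/(45EI) = 288.4/EI
  span DE: point load 40.5 at a = 5.85: Pab(L + a)/(6LEI) = 246.4/EI
  span EF: point load 133 at a = 8.82: Pab(L + b)/(6LEI) = 210.8/EI
  relative rotation θ_0 = (534.8 + 210.8)/EI = 745.5/EI
A unit hogging moment at E produces rotation L₁/(3EI) + L₂/(3EI) = 6.517/EI.
Slope continuity at E: θ_0 = M_E·6.517/EI, so M_E = 745.5/6.517 = 114.4 kip·ft (hogging).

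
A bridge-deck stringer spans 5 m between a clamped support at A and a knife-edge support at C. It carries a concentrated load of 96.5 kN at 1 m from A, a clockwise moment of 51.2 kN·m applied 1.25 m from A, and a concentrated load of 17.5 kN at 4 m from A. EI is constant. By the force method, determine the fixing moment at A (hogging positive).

Choose R_C as the redundant. The primary structure is the cantilever fixed at A.
Free-end deflection of the primary structure under the applied loading (downward +):
  point load 96.5 at a = 1: Pa²(3L − a)/(6EI) = 225.2/EI
  clockwise couple 51.2 at a = 1.25: M₀a(2L − a)/(2EI) = 280/EI
  point load 17.5 at a = 4: Pa²(3L − a)/(6EI) = 513.3/EI
  δ_0 = 1018/EI
Tip deflection under a unit load at C: L³/(3EI) = 41.67/EI.
The prop prevents deflection at C: R_C = δ_0/δ_{CC} = 1018/41.67 = 24.44 kN.
Moment equilibrium about A: M_A = Σ(load moments about A) − R_C·L = 217.7 − 24.44×5 = 95.48 kN·m.

M_A = 95.48 kN·m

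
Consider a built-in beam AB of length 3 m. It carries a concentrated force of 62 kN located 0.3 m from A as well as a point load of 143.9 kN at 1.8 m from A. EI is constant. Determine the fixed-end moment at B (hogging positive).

M_B = 63.84 kN·m

Take the two fixed-end moments M_A, M_B as redundants; the released structure is the simple span AB.
On the primary (simply-supported) span, the end slopes from the loading are:
  at A: point load 62 at a = 0.3: Pab(L + b)/(6LEI) = 15.9/EI
  at B: point load 62 at a = 0.3: Pab(L + a)/(6LEI) = 9.207/EI
  at A: point load 143.9 at a = 1.8: Pab(L + b)/(6LEI) = 72.53/EI
  at B: point load 143.9 at a = 1.8: Pab(L + a)/(6LEI) = 82.89/EI
  θ_A0 = 88.43/EI,  θ_B0 = 92.09/EI
Flexibility coefficients: a unit moment at one end gives L/(3EI) there and L/(6EI) at the far end, so f₁₁ = f₂₂ = 1/EI and f₁₂ = f₂₁ = 0.5/EI.
Compatibility — zero rotation at each built-in end:
  1 M_A + 0.5 M_B = 88.43
  0.5 M_A + 1 M_B = 92.09
Solving the pair gives M_A = 56.51 kN·m and M_B = 63.84 kN·m (hogging).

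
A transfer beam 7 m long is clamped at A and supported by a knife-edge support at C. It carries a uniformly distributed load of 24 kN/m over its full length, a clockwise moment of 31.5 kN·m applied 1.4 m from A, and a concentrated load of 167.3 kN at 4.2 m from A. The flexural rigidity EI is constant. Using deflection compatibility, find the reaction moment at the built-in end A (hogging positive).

Take the reaction at C as the redundant and release it; the primary structure is a cantilever fixed at A.
Deflection at C on the released cantilever, summing each load's contribution:
  UDL 24: wL⁴/(8EI) = 7203/EI
  clockwise couple 31.5 at a = 1.4: M₀a(2L − a)/(2EI) = 277.8/EI
  point load 167.3 at a = 4.2: Pa²(3L − a)/(6EI) = 8263/EI
  δ_0 = 15744/EI
Flexibility coefficient — unit upward force at C: δ_{CC} = L³/(3EI) = 114.3/EI.
Compatibility at C: δ_0 − R_C·δ_{CC} = 0, so R_C = 15744/114.3 = 137.7 kN.
Moment equilibrium about A: M_A = Σ(load moments about A) − R_C·L = 1322 − 137.7×7 = 358.2 kN·m.

M_A = 358.2 kN·m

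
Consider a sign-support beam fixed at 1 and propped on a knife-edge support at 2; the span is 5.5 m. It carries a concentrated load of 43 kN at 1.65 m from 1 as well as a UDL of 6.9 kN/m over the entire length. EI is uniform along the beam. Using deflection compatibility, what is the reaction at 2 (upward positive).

R_2 = 19.46 kN

Remove the prop at 2; the released (primary) structure is a cantilever built in at 1.
Deflection at 2 on the released cantilever, summing each load's contribution:
  point load 43 at a = 1.65: Pa²(3L − a)/(6EI) = 289.7/EI
  UDL 6.9: wL⁴/(8EI) = 789.2/EI
  δ_0 = 1079/EI
Tip deflection under a unit load at 2: L³/(3EI) = 55.46/EI.
Compatibility at 2: δ_0 − R_2·δ_{22} = 0, so R_2 = 1079/55.46 = 19.46 kN.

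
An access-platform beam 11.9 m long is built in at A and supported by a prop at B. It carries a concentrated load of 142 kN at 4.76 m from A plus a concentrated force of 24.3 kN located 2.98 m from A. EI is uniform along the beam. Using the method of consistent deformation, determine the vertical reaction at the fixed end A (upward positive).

Remove the prop at B; the released (primary) structure is a cantilever built in at A.
Primary-structure tip deflection at B by superposition:
  point load 142 at a = 4.76: Pa²(3L − a)/(6EI) = 16591/EI
  point load 24.3 at a = 2.98: Pa²(3L − a)/(6EI) = 1177/EI
  δ_0 = 17768/EI
Tip deflection under a unit load at B: L³/(3EI) = 561.7/EI.
Compatibility at B: δ_0 − R_B·δ_{BB} = 0, so R_B = 17768/561.7 = 31.63 kN.
Vertical equilibrium: R_A = ΣP − R_B = 166.3 − 31.63 = 134.7 kN.

R_A = 134.7 kN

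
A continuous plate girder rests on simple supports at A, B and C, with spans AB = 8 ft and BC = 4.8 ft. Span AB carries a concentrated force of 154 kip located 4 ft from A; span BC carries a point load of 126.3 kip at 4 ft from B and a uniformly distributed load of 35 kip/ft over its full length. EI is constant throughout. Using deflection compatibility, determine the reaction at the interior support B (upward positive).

Insert a hinge at B; M_B is the redundant, and each span becomes simply supported.
End slopes at the hinge B, treating each span as simply supported:
  span AB: point load 154 at a = 4: Pab(L + a)/(6LEI) = 616/EI
  span BC: point load 126.3 at a = 4: Pab(L + b)/(6LEI) = 78.59/EI
  span BC: UDL 35: wL³/(24EI) = 161.3/EI
  relative rotation θ_0 = (616 + 239.9)/EI = 855.9/EI
A unit hogging moment at B produces rotation L₁/(3EI) + L₂/(3EI) = 4.267/EI.
Compatibility: M_B·(L₁+L₂)/(3EI) = θ_0, giving M_B = 200.6 kip·ft (hogging).
Span AB, ΣM about A with M_B applied at B: R_B^{AB}·8 = 616 + 200.6, so R_B^{AB} = 102.1 kip and R_A = 154 − 102.1 = 51.93 kip.
Span BC, ΣM about C: R_B^{BC}·4.8 = 504.2 + 200.6, so R_B^{BC} = 146.8 kip and R_C = 294.3 − 146.8 = 147.5 kip.
R_B = 102.1 + 146.8 = 248.9 kip.

R_B = 248.9 kip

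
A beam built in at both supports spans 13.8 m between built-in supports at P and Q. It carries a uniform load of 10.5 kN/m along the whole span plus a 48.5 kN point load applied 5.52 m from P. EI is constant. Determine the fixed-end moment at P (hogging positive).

Release both end moments; the primary structure is a simply-supported span PQ with redundants M_P and M_Q.
Simple-span end rotations at P and Q under the given loads:
  at P: UDL 10.5: wL³/(24EI) = 1150/EI
  at Q: UDL 10.5: wL³/(24EI) = 1150/EI
  at P: point load 48.5 at a = 5.52: Pab(L + b)/(6LEI) = 591.1/EI
  at Q: point load 48.5 at a = 5.52: Pab(L + a)/(6LEI) = 517.2/EI
  θ_P0 = 1741/EI,  θ_Q0 = 1667/EI
Flexibility coefficients: a unit moment at one end gives L/(3EI) there and L/(6EI) at the far end, so f₁₁ = f₂₂ = 4.6/EI and f₁₂ = f₂₁ = 2.3/EI.
Compatibility — zero rotation at each built-in end:
  4.6 M_P + 2.3 M_Q = 1741
  2.3 M_P + 4.6 M_Q = 1667
Solving the pair gives M_P = 263 kN·m and M_Q = 230.9 kN·m (hogging).

M_P = 263 kN·m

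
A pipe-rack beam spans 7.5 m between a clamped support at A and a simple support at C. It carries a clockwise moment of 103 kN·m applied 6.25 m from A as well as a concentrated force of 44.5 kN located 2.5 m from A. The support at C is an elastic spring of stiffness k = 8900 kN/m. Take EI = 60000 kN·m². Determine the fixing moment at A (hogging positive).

Remove the prop at C; the released (primary) structure is a cantilever built in at A.
Downward deflection at the released point C due to the loads:
  clockwise couple 103 at a = 6.25: M₀a(2L − a)/(2EI) = 2816/EI
  point load 44.5 at a = 2.5: Pa²(3L − a)/(6EI) = 927.1/EI
  δ_0 = 3743/EI
Tip deflection under a unit load at C: L³/(3EI) = 140.6/EI.
With EI = 60000 kN·m²: δ_0 = 0.062391 m and δ_{CC} = 0.002344 m/kN.
Compatibility — the spring shortens by R_C/k under the reaction it provides: δ_0 − R_C·δ_{CC} = R_C/k. With 1/k = 0.000112 m/kN, R_C = δ_0 / (δ_{CC} + 1/k) = 0.062391 / (0.002344 + 0.000112) = 25.4 kN.
Moment equilibrium about A: M_A = Σ(load moments about A) − R_C·L = 214.2 − 25.4×7.5 = 23.73 kN·m.

M_A = 23.73 kN·m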